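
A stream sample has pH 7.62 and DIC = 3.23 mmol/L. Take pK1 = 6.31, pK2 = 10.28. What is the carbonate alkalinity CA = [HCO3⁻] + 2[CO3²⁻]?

CA = 3.09 mmol/L

CA = [HCO3⁻] + 2[CO3²⁻] = (α₁ + 2α₂)·DIC
At pH 7.62: [H⁺]/K1 = 10^-1.31 = 0.048978, K2/[H⁺] = 10^-2.66 = 0.0021878
α₁ = 1/(1 + 0.048978 + 0.0021878) = 1/1.0512 = 0.9513; α₂ = α₁·K2/[H⁺] = 0.002081
α₁ + 2α₂ = 0.9555
CA = 0.9555 × 3.23 = 3.09 mmol/L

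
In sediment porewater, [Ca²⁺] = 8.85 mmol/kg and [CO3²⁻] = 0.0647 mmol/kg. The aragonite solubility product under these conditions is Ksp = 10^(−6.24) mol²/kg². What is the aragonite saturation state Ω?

Ksp = 10^(−6.24) = 5.754×10^-7
Ω = [Ca²⁺][CO3²⁻]/Ksp = (8.85×10^-3)(0.0647×10^-3) / 5.754×10^-7 = 0.995

Ω = 0.995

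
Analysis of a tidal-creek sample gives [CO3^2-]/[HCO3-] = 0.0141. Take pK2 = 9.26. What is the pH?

pH = 7.41

From K2 = [H⁺][CO3^2-]/[HCO3-]:  pH = pK2 + log₁₀([CO3^2-]/[HCO3-])
log₁₀(0.0141) = -1.851
pH = 9.26 + (-1.851) = 7.41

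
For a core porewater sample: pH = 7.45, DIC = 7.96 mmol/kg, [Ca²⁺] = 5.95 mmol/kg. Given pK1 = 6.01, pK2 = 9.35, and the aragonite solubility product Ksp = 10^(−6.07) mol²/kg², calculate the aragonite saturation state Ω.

α₂ = 1 / (1 + [H⁺]/K2 + [H⁺]²/(K1K2)) = 1 / (1 + 10^+1.90 + 10^+0.46)
   = 1 / (1 + 79.433 + 2.8840) = 1/83.317 = 0.01200
[CO3²⁻] = α₂ × DIC = 0.01200 × 7.96 = 0.09554 mmol/kg
Ksp = 10^(−6.07) = 8.511×10^-7
Ω = [Ca²⁺][CO3²⁻]/Ksp = (5.95×10^-3)(9.554×10^-5) / 8.511×10^-7 = 0.668

Ω = 0.668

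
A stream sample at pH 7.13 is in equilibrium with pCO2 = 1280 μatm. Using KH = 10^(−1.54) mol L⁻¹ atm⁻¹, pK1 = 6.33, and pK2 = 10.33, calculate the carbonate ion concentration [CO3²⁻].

[CO2*] = KH · pCO2 = 10^(−1.54) × 1280×10^-6 = 3.692×10^-5 mol/L
α₀ = 1/(1 + K1/[H⁺] + K1K2/[H⁺]²) = 1/(1 + 10^+0.80 + 10^-2.40) = 0.1367
DIC = [CO2*]/α₀ = 3.692×10^-5 / 0.1367 = 0.2700 mmol/L
[CO3²⁻] = α₂·DIC; α₂ = 0.0005443, so [CO3²⁻] = 0.0005443 × 0.2700 = 0.000147 mmol/L = 0.147 μmol/L

[CO3²⁻] = 0.147 μmol/L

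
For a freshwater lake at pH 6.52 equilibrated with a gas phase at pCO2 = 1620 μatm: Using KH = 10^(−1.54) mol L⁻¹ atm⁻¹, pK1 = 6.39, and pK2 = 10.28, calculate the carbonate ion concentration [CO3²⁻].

[CO3²⁻] = 0.0110 μmol/L

[CO2*] = KH · pCO2 = 10^(−1.54) × 1620×10^-6 = 4.672×10^-5 mol/L
α₀ = 1/(1 + K1/[H⁺] + K1K2/[H⁺]²) = 1/(1 + 10^+0.13 + 10^-3.63) = 0.4257
DIC = [CO2*]/α₀ = 4.672×10^-5 / 0.4257 = 0.1098 mmol/L
[CO3²⁻] = α₂·DIC; α₂ = 9.979×10^-5, so [CO3²⁻] = 9.979×10^-5 × 0.1098 = 1.10×10^-5 mmol/L = 0.0110 μmol/L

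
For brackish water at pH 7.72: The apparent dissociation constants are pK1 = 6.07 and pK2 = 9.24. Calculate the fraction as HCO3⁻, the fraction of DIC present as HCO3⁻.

α₁ = 1 / (1 + [H⁺]/K1 + K2/[H⁺]) = 1 / (1 + 10^-1.65 + 10^-1.52)
   = 1 / (1 + 0.022387 + 0.030200) = 1/1.0526 = 0.9500

α₁ = 0.950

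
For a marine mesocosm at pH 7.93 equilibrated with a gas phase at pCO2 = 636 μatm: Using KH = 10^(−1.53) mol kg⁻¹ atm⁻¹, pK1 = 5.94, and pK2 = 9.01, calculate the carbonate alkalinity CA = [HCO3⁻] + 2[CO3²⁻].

[CO2*] = KH · pCO2 = 10^(−1.53) × 636×10^-6 = 1.877×10^-5 mol/kg
α₀ = 1/(1 + K1/[H⁺] + K1K2/[H⁺]²) = 1/(1 + 10^+1.99 + 10^+0.91) = 0.009359
DIC = [CO2*]/α₀ = 1.877×10^-5 / 0.009359 = 2.006 mmol/kg
CA = (α₁ + 2α₂)·DIC = (0.9146 + 2×0.07607) × 2.006 = 2.14 mmol/kg

CA = 2.14 mmol/kg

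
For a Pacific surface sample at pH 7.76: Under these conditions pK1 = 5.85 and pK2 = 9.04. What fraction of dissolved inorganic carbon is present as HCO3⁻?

α₁ = 1 / (1 + [H⁺]/K1 + K2/[H⁺]) = 1 / (1 + 10^-1.91 + 10^-1.28)
   = 1 / (1 + 0.012303 + 0.052481) = 1/1.0648 = 0.9392

α₁ = 0.939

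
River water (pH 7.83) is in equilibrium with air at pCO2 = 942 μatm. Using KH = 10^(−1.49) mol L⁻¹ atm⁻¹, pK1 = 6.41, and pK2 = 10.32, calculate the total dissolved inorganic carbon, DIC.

[CO2*] = KH · pCO2 = 10^(−1.49) × 942×10^-6 = 3.048×10^-5 mol/L
α₀ = 1/(1 + K1/[H⁺] + K1K2/[H⁺]²) = 1/(1 + 10^+1.42 + 10^-1.07) = 0.03651
DIC = [CO2*]/α₀ = 3.048×10^-5 / 0.03651 = 0.835 mmol/L

DIC = 0.835 mmol/L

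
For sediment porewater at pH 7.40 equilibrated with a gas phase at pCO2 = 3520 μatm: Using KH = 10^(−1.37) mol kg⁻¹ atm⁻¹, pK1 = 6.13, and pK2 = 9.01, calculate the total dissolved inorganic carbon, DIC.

DIC = 3.01 mmol/kg

[CO2*] = KH · pCO2 = 10^(−1.37) × 3520×10^-6 = 1.502×10^-4 mol/kg
α₀ = 1/(1 + K1/[H⁺] + K1K2/[H⁺]²) = 1/(1 + 10^+1.27 + 10^-0.34) = 0.04981
DIC = [CO2*]/α₀ = 1.502×10^-4 / 0.04981 = 3.01 mmol/kg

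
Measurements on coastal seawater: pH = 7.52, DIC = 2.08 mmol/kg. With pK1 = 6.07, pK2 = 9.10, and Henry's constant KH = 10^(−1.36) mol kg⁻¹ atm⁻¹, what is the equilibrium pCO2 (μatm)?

α₀ = 1 / (1 + K1/[H⁺] + K1K2/[H⁺]²) = 1 / (1 + 10^+1.45 + 10^-0.13)
   = 1 / (1 + 28.184 + 0.74131) = 1/29.925 = 0.03342
[CO2*] = α₀ × DIC = 0.03342 × 2.08 = 0.06951 mmol/kg
pCO2 = [CO2*]/KH = 6.951×10^-5 / 4.365×10^-2 = 1590 μatm

pCO2 = 1590 μatm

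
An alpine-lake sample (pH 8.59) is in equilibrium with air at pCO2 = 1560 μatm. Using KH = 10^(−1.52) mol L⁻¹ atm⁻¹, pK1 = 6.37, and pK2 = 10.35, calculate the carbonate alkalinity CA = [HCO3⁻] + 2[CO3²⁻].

[CO2*] = KH · pCO2 = 10^(−1.52) × 1560×10^-6 = 4.711×10^-5 mol/L
α₀ = 1/(1 + K1/[H⁺] + K1K2/[H⁺]²) = 1/(1 + 10^+2.22 + 10^+0.46) = 0.005888
DIC = [CO2*]/α₀ = 4.711×10^-5 / 0.005888 = 8.002 mmol/L
CA = (α₁ + 2α₂)·DIC = (0.9771 + 2×0.01698) × 8.002 = 8.09 mmol/L

CA = 8.09 mmol/L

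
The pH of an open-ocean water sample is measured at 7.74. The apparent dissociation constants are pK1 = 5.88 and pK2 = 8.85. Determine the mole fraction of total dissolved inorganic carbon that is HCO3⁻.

α₁ = 1 / (1 + [H⁺]/K1 + K2/[H⁺]) = 1 / (1 + 10^-1.86 + 10^-1.11)
   = 1 / (1 + 0.013804 + 0.077625) = 1/1.0914 = 0.9162

α₁ = 0.916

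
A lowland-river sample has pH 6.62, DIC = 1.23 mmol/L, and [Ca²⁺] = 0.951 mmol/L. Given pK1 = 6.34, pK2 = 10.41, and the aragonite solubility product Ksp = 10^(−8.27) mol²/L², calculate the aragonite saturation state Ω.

α₂ = 1 / (1 + [H⁺]/K2 + [H⁺]²/(K1K2)) = 1 / (1 + 10^+3.79 + 10^+3.51)
   = 1 / (1 + 6166.0 + 3235.9) = 1/9402.9 = 0.0001064
[CO3²⁻] = α₂ × DIC = 0.0001064 × 1.23 = 0.0001308 mmol/L = 0.1308 μmol/L
Ksp = 10^(−8.27) = 5.370×10^-9
Ω = [Ca²⁺][CO3²⁻]/Ksp = (0.951×10^-3)(1.308×10^-7) / 5.370×10^-9 = 0.0232

Ω = 0.0232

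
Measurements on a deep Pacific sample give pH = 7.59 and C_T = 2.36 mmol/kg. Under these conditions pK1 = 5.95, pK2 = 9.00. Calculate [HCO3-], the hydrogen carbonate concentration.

[HCO3⁻] = 2.22 mmol/kg

α₁ = 1 / (1 + [H⁺]/K1 + K2/[H⁺]) = 1 / (1 + 10^-1.64 + 10^-1.41)
   = 1 / (1 + 0.022909 + 0.038905) = 1/1.0618 = 0.9418
[HCO3⁻] = α₁ × DIC = 0.9418 × 2.36 = 2.22 mmol/kg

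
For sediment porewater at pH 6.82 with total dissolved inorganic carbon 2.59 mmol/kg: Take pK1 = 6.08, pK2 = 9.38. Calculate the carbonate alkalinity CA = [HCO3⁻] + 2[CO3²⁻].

CA = [HCO3⁻] + 2[CO3²⁻] = (α₁ + 2α₂)·DIC
At pH 6.82: [H⁺]/K1 = 10^-0.74 = 0.18197, K2/[H⁺] = 10^-2.56 = 0.0027542
α₁ = 1/(1 + 0.18197 + 0.0027542) = 1/1.1847 = 0.8441; α₂ = α₁·K2/[H⁺] = 0.002325
α₁ + 2α₂ = 0.8487
CA = 0.8487 × 2.59 = 2.20 mmol/kg

CA = 2.20 mmol/kg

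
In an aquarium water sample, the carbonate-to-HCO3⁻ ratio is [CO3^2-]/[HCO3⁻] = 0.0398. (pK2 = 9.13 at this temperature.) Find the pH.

From K2 = [H⁺][CO3^2-]/[HCO3⁻]:  pH = pK2 + log₁₀([CO3^2-]/[HCO3⁻])
log₁₀(0.0398) = -1.400
pH = 9.13 + (-1.400) = 7.73

pH = 7.73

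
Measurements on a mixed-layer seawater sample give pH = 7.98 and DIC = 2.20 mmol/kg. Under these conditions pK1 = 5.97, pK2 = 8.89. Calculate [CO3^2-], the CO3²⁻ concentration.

[CO3²⁻] = 0.239 mmol/kg

α₂ = 1 / (1 + [H⁺]/K2 + [H⁺]²/(K1K2)) = 1 / (1 + 10^+0.91 + 10^-1.10)
   = 1 / (1 + 8.1283 + 0.079433) = 1/9.2077 = 0.1086
[CO3²⁻] = α₂ × DIC = 0.1086 × 2.20 = 0.239 mmol/kg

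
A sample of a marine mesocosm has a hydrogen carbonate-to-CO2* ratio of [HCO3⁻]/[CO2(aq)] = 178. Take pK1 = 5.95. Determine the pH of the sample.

From K1 = [H⁺][HCO3⁻]/[CO2(aq)]:  pH = pK1 + log₁₀([HCO3⁻]/[CO2(aq)])
log₁₀(178) = +2.250
pH = 5.95 + (+2.250) = 8.20

pH = 8.20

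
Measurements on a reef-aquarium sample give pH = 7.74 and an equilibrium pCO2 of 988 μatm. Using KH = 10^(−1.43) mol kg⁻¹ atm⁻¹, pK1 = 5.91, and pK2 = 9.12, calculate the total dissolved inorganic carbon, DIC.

[CO2*] = KH · pCO2 = 10^(−1.43) × 988×10^-6 = 3.671×10^-5 mol/kg
α₀ = 1/(1 + K1/[H⁺] + K1K2/[H⁺]²) = 1/(1 + 10^+1.83 + 10^+0.45) = 0.01400
DIC = [CO2*]/α₀ = 3.671×10^-5 / 0.01400 = 2.62 mmol/kg

DIC = 2.62 mmol/kg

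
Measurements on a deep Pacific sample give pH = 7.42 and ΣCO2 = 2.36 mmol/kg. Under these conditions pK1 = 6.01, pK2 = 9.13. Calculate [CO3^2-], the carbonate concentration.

[CO3²⁻] = 0.0435 mmol/kg

α₂ = 1 / (1 + [H⁺]/K2 + [H⁺]²/(K1K2)) = 1 / (1 + 10^+1.71 + 10^+0.30)
   = 1 / (1 + 51.286 + 1.9953) = 1/54.281 = 0.01842
[CO3²⁻] = α₂ × DIC = 0.01842 × 2.36 = 0.0435 mmol/kg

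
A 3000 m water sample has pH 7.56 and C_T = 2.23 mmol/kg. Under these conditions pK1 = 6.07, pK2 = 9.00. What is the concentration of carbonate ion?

[CO3²⁻] = 0.0758 mmol/kg

α₂ = 1 / (1 + [H⁺]/K2 + [H⁺]²/(K1K2)) = 1 / (1 + 10^+1.44 + 10^-0.05)
   = 1 / (1 + 27.542 + 0.89125) = 1/29.434 = 0.03397
[CO3²⁻] = α₂ × DIC = 0.03397 × 2.23 = 0.0758 mmol/kg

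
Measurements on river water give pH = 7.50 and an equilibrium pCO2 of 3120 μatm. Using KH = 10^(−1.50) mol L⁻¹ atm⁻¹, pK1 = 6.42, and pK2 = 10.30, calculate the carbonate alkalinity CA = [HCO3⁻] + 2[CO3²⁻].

[CO2*] = KH · pCO2 = 10^(−1.50) × 3120×10^-6 = 9.866×10^-5 mol/L
α₀ = 1/(1 + K1/[H⁺] + K1K2/[H⁺]²) = 1/(1 + 10^+1.08 + 10^-1.72) = 0.07668
DIC = [CO2*]/α₀ = 9.866×10^-5 / 0.07668 = 1.287 mmol/L
CA = (α₁ + 2α₂)·DIC = (0.9219 + 2×0.001461) × 1.287 = 1.19 mmol/L

CA = 1.19 mmol/L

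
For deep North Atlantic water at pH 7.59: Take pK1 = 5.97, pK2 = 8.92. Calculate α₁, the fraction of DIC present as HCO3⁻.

α₁ = 1 / (1 + [H⁺]/K1 + K2/[H⁺]) = 1 / (1 + 10^-1.62 + 10^-1.33)
   = 1 / (1 + 0.023988 + 0.046774) = 1/1.0708 = 0.9339

α₁ = 0.934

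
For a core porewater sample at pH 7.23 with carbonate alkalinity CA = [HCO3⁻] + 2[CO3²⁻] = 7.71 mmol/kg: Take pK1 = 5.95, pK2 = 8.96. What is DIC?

DIC = 7.96 mmol/kg

CA = [HCO3⁻] + 2[CO3²⁻] = (α₁ + 2α₂)·DIC
At pH 7.23: [H⁺]/K1 = 10^-1.28 = 0.052481, K2/[H⁺] = 10^-1.73 = 0.018621
α₁ = 1/(1 + 0.052481 + 0.018621) = 1/1.0711 = 0.9336; α₂ = α₁·K2/[H⁺] = 0.01738
α₁ + 2α₂ = 0.9684
DIC = CA / (α₁ + 2α₂) = 7.71 / 0.9684 = 7.96 mmol/kg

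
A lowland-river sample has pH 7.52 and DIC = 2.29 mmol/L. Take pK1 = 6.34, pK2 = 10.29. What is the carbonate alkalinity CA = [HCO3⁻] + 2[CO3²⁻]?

CA = 2.15 mmol/L

CA = [HCO3⁻] + 2[CO3²⁻] = (α₁ + 2α₂)·DIC
At pH 7.52: [H⁺]/K1 = 10^-1.18 = 0.066069, K2/[H⁺] = 10^-2.77 = 0.0016982
α₁ = 1/(1 + 0.066069 + 0.0016982) = 1/1.0678 = 0.9365; α₂ = α₁·K2/[H⁺] = 0.001590
α₁ + 2α₂ = 0.9397
CA = 0.9397 × 2.29 = 2.15 mmol/L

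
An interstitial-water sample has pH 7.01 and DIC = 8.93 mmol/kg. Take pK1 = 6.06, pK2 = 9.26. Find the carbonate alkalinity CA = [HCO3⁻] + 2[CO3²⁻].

CA = 8.08 mmol/kg

CA = [HCO3⁻] + 2[CO3²⁻] = (α₁ + 2α₂)·DIC
At pH 7.01: [H⁺]/K1 = 10^-0.95 = 0.11220, K2/[H⁺] = 10^-2.25 = 0.0056234
α₁ = 1/(1 + 0.11220 + 0.0056234) = 1/1.1178 = 0.8946; α₂ = α₁·K2/[H⁺] = 0.005031
α₁ + 2α₂ = 0.9047
CA = 0.9047 × 8.93 = 8.08 mmol/kg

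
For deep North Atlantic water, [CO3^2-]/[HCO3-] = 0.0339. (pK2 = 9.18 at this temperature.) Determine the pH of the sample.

From K2 = [H⁺][CO3^2-]/[HCO3-]:  pH = pK2 + log₁₀([CO3^2-]/[HCO3-])
log₁₀(0.0339) = -1.470
pH = 9.18 + (-1.470) = 7.71

pH = 7.71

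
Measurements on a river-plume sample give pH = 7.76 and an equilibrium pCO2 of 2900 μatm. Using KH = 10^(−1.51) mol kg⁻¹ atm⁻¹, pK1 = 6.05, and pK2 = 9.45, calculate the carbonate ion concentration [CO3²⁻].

[CO2*] = KH · pCO2 = 10^(−1.51) × 2900×10^-6 = 8.962×10^-5 mol/kg
α₀ = 1/(1 + K1/[H⁺] + K1K2/[H⁺]²) = 1/(1 + 10^+1.71 + 10^+0.02) = 0.01875
DIC = [CO2*]/α₀ = 8.962×10^-5 / 0.01875 = 4.780 mmol/kg
[CO3²⁻] = α₂·DIC; α₂ = 0.01963, so [CO3²⁻] = 0.01963 × 4.780 = 0.0938 mmol/kg

[CO3²⁻] = 0.0938 mmol/kg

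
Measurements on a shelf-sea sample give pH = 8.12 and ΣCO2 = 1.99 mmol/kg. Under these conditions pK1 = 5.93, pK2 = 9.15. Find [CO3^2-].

[CO3²⁻] = 0.169 mmol/kg

α₂ = 1 / (1 + [H⁺]/K2 + [H⁺]²/(K1K2)) = 1 / (1 + 10^+1.03 + 10^-1.16)
   = 1 / (1 + 10.715 + 0.069183) = 1/11.784 = 0.08486
[CO3²⁻] = α₂ × DIC = 0.08486 × 1.99 = 0.169 mmol/kg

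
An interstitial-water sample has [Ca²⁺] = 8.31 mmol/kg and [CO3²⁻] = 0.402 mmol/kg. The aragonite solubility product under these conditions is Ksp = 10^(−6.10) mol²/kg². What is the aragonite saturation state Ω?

Ω = 4.21

Ksp = 10^(−6.10) = 7.943×10^-7
Ω = [Ca²⁺][CO3²⁻]/Ksp = (8.31×10^-3)(0.402×10^-3) / 7.943×10^-7 = 4.21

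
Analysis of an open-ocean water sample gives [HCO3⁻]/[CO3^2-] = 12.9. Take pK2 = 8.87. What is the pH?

pH = 7.76

From K2 = [H⁺][CO3^2-]/[HCO3⁻]:  pH = pK2 − log₁₀([HCO3⁻]/[CO3^2-])
log₁₀(12.9) = +1.111
pH = 8.87 − (+1.111) = 7.76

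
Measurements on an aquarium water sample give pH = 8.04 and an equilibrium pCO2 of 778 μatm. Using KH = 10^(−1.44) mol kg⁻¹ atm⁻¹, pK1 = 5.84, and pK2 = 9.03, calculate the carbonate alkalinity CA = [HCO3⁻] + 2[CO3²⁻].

CA = 5.39 mmol/kg

[CO2*] = KH · pCO2 = 10^(−1.44) × 778×10^-6 = 2.825×10^-5 mol/kg
α₀ = 1/(1 + K1/[H⁺] + K1K2/[H⁺]²) = 1/(1 + 10^+2.20 + 10^+1.21) = 0.005691
DIC = [CO2*]/α₀ = 2.825×10^-5 / 0.005691 = 4.963 mmol/kg
CA = (α₁ + 2α₂)·DIC = (0.9020 + 2×0.09230) × 4.963 = 5.39 mmol/kg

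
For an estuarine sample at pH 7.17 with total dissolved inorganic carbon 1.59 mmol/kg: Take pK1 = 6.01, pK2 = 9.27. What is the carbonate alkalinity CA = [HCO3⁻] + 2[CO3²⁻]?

CA = [HCO3⁻] + 2[CO3²⁻] = (α₁ + 2α₂)·DIC
At pH 7.17: [H⁺]/K1 = 10^-1.16 = 0.069183, K2/[H⁺] = 10^-2.10 = 0.0079433
α₁ = 1/(1 + 0.069183 + 0.0079433) = 1/1.0771 = 0.9284; α₂ = α₁·K2/[H⁺] = 0.007375
α₁ + 2α₂ = 0.9431
CA = 0.9431 × 1.59 = 1.50 mmol/kg

CA = 1.50 mmol/kg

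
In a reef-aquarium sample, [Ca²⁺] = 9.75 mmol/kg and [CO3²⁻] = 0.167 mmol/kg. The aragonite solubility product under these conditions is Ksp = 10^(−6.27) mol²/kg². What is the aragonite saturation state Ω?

Ksp = 10^(−6.27) = 5.370×10^-7
Ω = [Ca²⁺][CO3²⁻]/Ksp = (9.75×10^-3)(0.167×10^-3) / 5.370×10^-7 = 3.03

Ω = 3.03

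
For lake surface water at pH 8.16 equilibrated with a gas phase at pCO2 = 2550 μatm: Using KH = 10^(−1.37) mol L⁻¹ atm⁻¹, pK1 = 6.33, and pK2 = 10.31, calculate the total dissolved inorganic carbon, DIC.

DIC = 7.52 mmol/L

[CO2*] = KH · pCO2 = 10^(−1.37) × 2550×10^-6 = 1.088×10^-4 mol/L
α₀ = 1/(1 + K1/[H⁺] + K1K2/[H⁺]²) = 1/(1 + 10^+1.83 + 10^-0.32) = 0.01447
DIC = [CO2*]/α₀ = 1.088×10^-4 / 0.01447 = 7.52 mmol/L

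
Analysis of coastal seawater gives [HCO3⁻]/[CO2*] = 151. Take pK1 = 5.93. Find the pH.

pH = 8.11

From K1 = [H⁺][HCO3⁻]/[CO2*]:  pH = pK1 + log₁₀([HCO3⁻]/[CO2*])
log₁₀(151) = +2.179
pH = 5.93 + (+2.179) = 8.11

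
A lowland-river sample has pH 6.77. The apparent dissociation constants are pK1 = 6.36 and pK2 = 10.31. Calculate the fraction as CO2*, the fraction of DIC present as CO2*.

α₀ = 0.280

α₀ = 1 / (1 + K1/[H⁺] + K1K2/[H⁺]²) = 1 / (1 + 10^+0.41 + 10^-3.13)
   = 1 / (1 + 2.5704 + 0.00074131) = 1/3.5711 = 0.2800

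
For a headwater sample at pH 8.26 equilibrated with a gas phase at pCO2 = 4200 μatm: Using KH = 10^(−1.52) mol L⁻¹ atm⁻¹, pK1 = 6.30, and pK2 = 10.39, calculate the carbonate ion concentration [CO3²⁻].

[CO3²⁻] = 0.0858 mmol/L

[CO2*] = KH · pCO2 = 10^(−1.52) × 4200×10^-6 = 1.268×10^-4 mol/L
α₀ = 1/(1 + K1/[H⁺] + K1K2/[H⁺]²) = 1/(1 + 10^+1.96 + 10^-0.17) = 0.01077
DIC = [CO2*]/α₀ = 1.268×10^-4 / 0.01077 = 11.78 mmol/L
[CO3²⁻] = α₂·DIC; α₂ = 0.007279, so [CO3²⁻] = 0.007279 × 11.78 = 0.0858 mmol/L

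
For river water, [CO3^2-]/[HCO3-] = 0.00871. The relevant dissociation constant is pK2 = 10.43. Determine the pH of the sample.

pH = 8.37

From K2 = [H⁺][CO3^2-]/[HCO3-]:  pH = pK2 + log₁₀([CO3^2-]/[HCO3-])
log₁₀(0.00871) = -2.060
pH = 10.43 + (-2.060) = 8.37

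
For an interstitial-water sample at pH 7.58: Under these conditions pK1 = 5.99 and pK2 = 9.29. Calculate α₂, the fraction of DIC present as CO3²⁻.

α₂ = 1 / (1 + [H⁺]/K2 + [H⁺]²/(K1K2)) = 1 / (1 + 10^+1.71 + 10^+0.12)
   = 1 / (1 + 51.286 + 1.3183) = 1/53.604 = 0.01866

α₂ = 0.0187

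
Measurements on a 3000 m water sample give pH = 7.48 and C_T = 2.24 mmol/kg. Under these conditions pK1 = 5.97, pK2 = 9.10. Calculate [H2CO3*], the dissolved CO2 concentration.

α₀ = 1 / (1 + K1/[H⁺] + K1K2/[H⁺]²) = 1 / (1 + 10^+1.51 + 10^-0.11)
   = 1 / (1 + 32.359 + 0.77625) = 1/34.136 = 0.02929
[CO2*] = α₀ × DIC = 0.02929 × 2.24 = 0.0656 mmol/kg

[CO2*] = 0.0656 mmol/kg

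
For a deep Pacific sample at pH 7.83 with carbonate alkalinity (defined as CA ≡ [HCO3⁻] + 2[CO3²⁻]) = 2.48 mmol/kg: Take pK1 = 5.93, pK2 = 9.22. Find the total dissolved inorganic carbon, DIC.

DIC = 2.42 mmol/kg

CA = [HCO3⁻] + 2[CO3²⁻] = (α₁ + 2α₂)·DIC
At pH 7.83: [H⁺]/K1 = 10^-1.90 = 0.012589, K2/[H⁺] = 10^-1.39 = 0.040738
α₁ = 1/(1 + 0.012589 + 0.040738) = 1/1.0533 = 0.9494; α₂ = α₁·K2/[H⁺] = 0.03868
α₁ + 2α₂ = 1.0267
DIC = CA / (α₁ + 2α₂) = 2.48 / 1.0267 = 2.42 mmol/kg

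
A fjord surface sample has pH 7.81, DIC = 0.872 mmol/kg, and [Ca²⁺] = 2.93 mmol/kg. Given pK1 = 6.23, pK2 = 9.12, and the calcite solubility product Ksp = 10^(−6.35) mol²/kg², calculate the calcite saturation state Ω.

Ω = 0.261

α₂ = 1 / (1 + [H⁺]/K2 + [H⁺]²/(K1K2)) = 1 / (1 + 10^+1.31 + 10^-0.27)
   = 1 / (1 + 20.417 + 0.53703) = 1/21.954 = 0.04555
[CO3²⁻] = α₂ × DIC = 0.04555 × 0.872 = 0.03972 mmol/kg
Ksp = 10^(−6.35) = 4.467×10^-7
Ω = [Ca²⁺][CO3²⁻]/Ksp = (2.93×10^-3)(3.972×10^-5) / 4.467×10^-7 = 0.261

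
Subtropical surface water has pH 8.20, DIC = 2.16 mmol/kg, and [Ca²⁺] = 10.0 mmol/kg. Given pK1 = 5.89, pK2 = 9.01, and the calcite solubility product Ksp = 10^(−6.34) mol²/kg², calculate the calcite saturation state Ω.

Ω = 6.31

α₂ = 1 / (1 + [H⁺]/K2 + [H⁺]²/(K1K2)) = 1 / (1 + 10^+0.81 + 10^-1.50)
   = 1 / (1 + 6.4565 + 0.031623) = 1/7.4882 = 0.1335
[CO3²⁻] = α₂ × DIC = 0.1335 × 2.16 = 0.2885 mmol/kg
Ksp = 10^(−6.34) = 4.571×10^-7
Ω = [Ca²⁺][CO3²⁻]/Ksp = (10.0×10^-3)(2.885×10^-4) / 4.571×10^-7 = 6.31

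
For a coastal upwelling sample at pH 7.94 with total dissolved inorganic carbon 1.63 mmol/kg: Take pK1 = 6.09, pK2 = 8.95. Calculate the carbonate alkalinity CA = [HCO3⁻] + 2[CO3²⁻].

CA = [HCO3⁻] + 2[CO3²⁻] = (α₁ + 2α₂)·DIC
At pH 7.94: [H⁺]/K1 = 10^-1.85 = 0.014125, K2/[H⁺] = 10^-1.01 = 0.097724
α₁ = 1/(1 + 0.014125 + 0.097724) = 1/1.1118 = 0.8994; α₂ = α₁·K2/[H⁺] = 0.08789
α₁ + 2α₂ = 1.0752
CA = 1.0752 × 1.63 = 1.75 mmol/kg

CA = 1.75 mmol/kg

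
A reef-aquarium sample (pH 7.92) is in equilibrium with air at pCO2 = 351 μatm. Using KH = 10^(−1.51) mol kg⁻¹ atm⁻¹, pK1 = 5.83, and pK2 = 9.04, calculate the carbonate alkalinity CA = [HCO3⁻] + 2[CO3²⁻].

CA = 1.54 mmol/kg

[CO2*] = KH · pCO2 = 10^(−1.51) × 351×10^-6 = 1.085×10^-5 mol/kg
α₀ = 1/(1 + K1/[H⁺] + K1K2/[H⁺]²) = 1/(1 + 10^+2.09 + 10^+0.97) = 0.007499
DIC = [CO2*]/α₀ = 1.085×10^-5 / 0.007499 = 1.447 mmol/kg
CA = (α₁ + 2α₂)·DIC = (0.9225 + 2×0.06998) × 1.447 = 1.54 mmol/kg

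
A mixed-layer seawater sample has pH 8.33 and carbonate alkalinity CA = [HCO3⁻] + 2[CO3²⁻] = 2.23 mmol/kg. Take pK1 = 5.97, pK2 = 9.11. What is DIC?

CA = [HCO3⁻] + 2[CO3²⁻] = (α₁ + 2α₂)·DIC
At pH 8.33: [H⁺]/K1 = 10^-2.36 = 0.0043652, K2/[H⁺] = 10^-0.78 = 0.16596
α₁ = 1/(1 + 0.0043652 + 0.16596) = 1/1.1703 = 0.8545; α₂ = α₁·K2/[H⁺] = 0.1418
α₁ + 2α₂ = 1.1381
DIC = CA / (α₁ + 2α₂) = 2.23 / 1.1381 = 1.96 mmol/kg

DIC = 1.96 mmol/kg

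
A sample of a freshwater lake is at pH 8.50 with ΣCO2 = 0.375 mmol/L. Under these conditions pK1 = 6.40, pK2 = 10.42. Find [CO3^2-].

[CO3²⁻] = 4.42 μmol/L

α₂ = 1 / (1 + [H⁺]/K2 + [H⁺]²/(K1K2)) = 1 / (1 + 10^+1.92 + 10^-0.18)
   = 1 / (1 + 83.176 + 0.66069) = 1/84.837 = 0.01179
[CO3²⁻] = α₂ × DIC = 0.01179 × 0.375 = 0.00442 mmol/L = 4.42 μmol/L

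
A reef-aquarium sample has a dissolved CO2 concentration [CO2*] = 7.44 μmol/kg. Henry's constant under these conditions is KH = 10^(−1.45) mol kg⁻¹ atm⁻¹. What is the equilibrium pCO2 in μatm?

KH = 10^(−1.45) = 3.548×10^-2 mol kg⁻¹ atm⁻¹
pCO2 = [CO2*]/KH = 7.44×10^-6 / 3.548×10^-2 = 2.10×10^-4 atm = 210 μatm

pCO2 = 210 μatm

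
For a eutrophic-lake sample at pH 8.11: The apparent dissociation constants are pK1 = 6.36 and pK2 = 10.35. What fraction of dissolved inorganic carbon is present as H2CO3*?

α₀ = 0.0174

α₀ = 1 / (1 + K1/[H⁺] + K1K2/[H⁺]²) = 1 / (1 + 10^+1.75 + 10^-0.49)
   = 1 / (1 + 56.234 + 0.32359) = 1/57.558 = 0.01737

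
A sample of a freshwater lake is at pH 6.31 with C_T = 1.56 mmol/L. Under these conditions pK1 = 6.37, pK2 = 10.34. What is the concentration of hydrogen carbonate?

α₁ = 1 / (1 + [H⁺]/K1 + K2/[H⁺]) = 1 / (1 + 10^+0.06 + 10^-4.03)
   = 1 / (1 + 1.1482 + 9.3325×10^-5) = 1/2.1482 = 0.4655
[HCO3⁻] = α₁ × DIC = 0.4655 × 1.56 = 0.726 mmol/L

[HCO3⁻] = 0.726 mmol/L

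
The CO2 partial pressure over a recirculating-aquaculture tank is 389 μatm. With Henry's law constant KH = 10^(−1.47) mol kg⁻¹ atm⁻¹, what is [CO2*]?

KH = 10^(−1.47) = 3.388×10^-2 mol kg⁻¹ atm⁻¹
[CO2*] = KH · pCO2 = 3.388×10^-2 × 389×10^-6 atm = 1.32×10^-5 mol/kg

[CO2*] = 13.2 μmol/kg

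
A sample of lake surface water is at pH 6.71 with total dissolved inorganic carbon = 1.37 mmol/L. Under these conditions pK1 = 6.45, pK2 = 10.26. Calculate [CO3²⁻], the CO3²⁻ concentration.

[CO3²⁻] = 0.249 μmol/L

α₂ = 1 / (1 + [H⁺]/K2 + [H⁺]²/(K1K2)) = 1 / (1 + 10^+3.55 + 10^+3.29)
   = 1 / (1 + 3548.1 + 1949.8) = 1/5499.0 = 0.0001819
[CO3²⁻] = α₂ × DIC = 0.0001819 × 1.37 = 0.000249 mmol/L = 0.249 μmol/L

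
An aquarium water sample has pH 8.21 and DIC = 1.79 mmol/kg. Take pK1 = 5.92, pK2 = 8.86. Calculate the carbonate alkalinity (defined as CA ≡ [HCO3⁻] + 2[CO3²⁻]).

CA = [HCO3⁻] + 2[CO3²⁻] = (α₁ + 2α₂)·DIC
At pH 8.21: [H⁺]/K1 = 10^-2.29 = 0.0051286, K2/[H⁺] = 10^-0.65 = 0.22387
α₁ = 1/(1 + 0.0051286 + 0.22387) = 1/1.2290 = 0.8137; α₂ = α₁·K2/[H⁺] = 0.1822
α₁ + 2α₂ = 1.1780
CA = 1.1780 × 1.79 = 2.11 mmol/kg

CA = 2.11 mmol/kg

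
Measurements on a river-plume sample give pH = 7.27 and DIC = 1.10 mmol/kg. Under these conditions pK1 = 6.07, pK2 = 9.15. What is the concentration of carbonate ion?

α₂ = 1 / (1 + [H⁺]/K2 + [H⁺]²/(K1K2)) = 1 / (1 + 10^+1.88 + 10^+0.68)
   = 1 / (1 + 75.858 + 4.7863) = 1/81.644 = 0.01225
[CO3²⁻] = α₂ × DIC = 0.01225 × 1.10 = 0.0135 mmol/kg = 13.5 μmol/kg

[CO3²⁻] = 13.5 μmol/kg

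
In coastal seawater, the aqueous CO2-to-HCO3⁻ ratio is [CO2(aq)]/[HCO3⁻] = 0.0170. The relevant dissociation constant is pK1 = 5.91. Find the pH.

From K1 = [H⁺][HCO3⁻]/[CO2(aq)]:  pH = pK1 − log₁₀([CO2(aq)]/[HCO3⁻])
log₁₀(0.0170) = -1.770
pH = 5.91 − (-1.770) = 7.68

pH = 7.68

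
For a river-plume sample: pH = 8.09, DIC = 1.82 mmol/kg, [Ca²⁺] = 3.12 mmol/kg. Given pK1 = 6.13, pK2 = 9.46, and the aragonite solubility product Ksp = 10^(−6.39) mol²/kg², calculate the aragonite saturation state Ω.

α₂ = 1 / (1 + [H⁺]/K2 + [H⁺]²/(K1K2)) = 1 / (1 + 10^+1.37 + 10^-0.59)
   = 1 / (1 + 23.442 + 0.25704) = 1/24.699 = 0.04049
[CO3²⁻] = α₂ × DIC = 0.04049 × 1.82 = 0.07369 mmol/kg
Ksp = 10^(−6.39) = 4.074×10^-7
Ω = [Ca²⁺][CO3²⁻]/Ksp = (3.12×10^-3)(7.369×10^-5) / 4.074×10^-7 = 0.564

Ω = 0.564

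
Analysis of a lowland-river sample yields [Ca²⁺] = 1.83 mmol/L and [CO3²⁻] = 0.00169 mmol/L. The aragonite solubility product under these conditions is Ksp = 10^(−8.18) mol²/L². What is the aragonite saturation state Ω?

Ksp = 10^(−8.18) = 6.607×10^-9
Ω = [Ca²⁺][CO3²⁻]/Ksp = (1.83×10^-3)(0.00169×10^-3) / 6.607×10^-9 = 0.468

Ω = 0.468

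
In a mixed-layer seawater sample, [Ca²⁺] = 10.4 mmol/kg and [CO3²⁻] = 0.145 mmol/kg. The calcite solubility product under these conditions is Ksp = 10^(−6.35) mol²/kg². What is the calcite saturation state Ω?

Ω = 3.38

Ksp = 10^(−6.35) = 4.467×10^-7
Ω = [Ca²⁺][CO3²⁻]/Ksp = (10.4×10^-3)(0.145×10^-3) / 4.467×10^-7 = 3.38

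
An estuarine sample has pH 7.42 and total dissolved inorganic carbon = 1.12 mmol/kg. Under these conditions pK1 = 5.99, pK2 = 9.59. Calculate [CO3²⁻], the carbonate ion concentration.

α₂ = 1 / (1 + [H⁺]/K2 + [H⁺]²/(K1K2)) = 1 / (1 + 10^+2.17 + 10^+0.74)
   = 1 / (1 + 147.91 + 5.4954) = 1/154.41 = 0.006476
[CO3²⁻] = α₂ × DIC = 0.006476 × 1.12 = 0.00725 mmol/kg = 7.25 μmol/kg

[CO3²⁻] = 7.25 μmol/kg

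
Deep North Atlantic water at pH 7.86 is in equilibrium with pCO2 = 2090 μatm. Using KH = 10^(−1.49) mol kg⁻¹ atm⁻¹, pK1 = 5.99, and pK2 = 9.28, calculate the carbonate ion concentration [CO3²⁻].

[CO3²⁻] = 0.191 mmol/kg

[CO2*] = KH · pCO2 = 10^(−1.49) × 2090×10^-6 = 6.763×10^-5 mol/kg
α₀ = 1/(1 + K1/[H⁺] + K1K2/[H⁺]²) = 1/(1 + 10^+1.87 + 10^+0.45) = 0.01283
DIC = [CO2*]/α₀ = 6.763×10^-5 / 0.01283 = 5.272 mmol/kg
[CO3²⁻] = α₂·DIC; α₂ = 0.03616, so [CO3²⁻] = 0.03616 × 5.272 = 0.191 mmol/kg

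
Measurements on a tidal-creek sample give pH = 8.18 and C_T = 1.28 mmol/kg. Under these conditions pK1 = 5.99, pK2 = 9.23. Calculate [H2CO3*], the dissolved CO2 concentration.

[CO2*] = 7.54 μmol/kg

α₀ = 1 / (1 + K1/[H⁺] + K1K2/[H⁺]²) = 1 / (1 + 10^+2.19 + 10^+1.14)
   = 1 / (1 + 154.88 + 13.804) = 1/169.69 = 0.005893
[CO2*] = α₀ × DIC = 0.005893 × 1.28 = 0.00754 mmol/kg = 7.54 μmol/kg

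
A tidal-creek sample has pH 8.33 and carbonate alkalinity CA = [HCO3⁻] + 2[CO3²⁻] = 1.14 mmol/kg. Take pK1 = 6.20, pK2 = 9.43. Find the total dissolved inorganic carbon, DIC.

CA = [HCO3⁻] + 2[CO3²⁻] = (α₁ + 2α₂)·DIC
At pH 8.33: [H⁺]/K1 = 10^-2.13 = 0.0074131, K2/[H⁺] = 10^-1.10 = 0.079433
α₁ = 1/(1 + 0.0074131 + 0.079433) = 1/1.0868 = 0.9201; α₂ = α₁·K2/[H⁺] = 0.07309
α₁ + 2α₂ = 1.0663
DIC = CA / (α₁ + 2α₂) = 1.14 / 1.0663 = 1.07 mmol/kg

DIC = 1.07 mmol/kg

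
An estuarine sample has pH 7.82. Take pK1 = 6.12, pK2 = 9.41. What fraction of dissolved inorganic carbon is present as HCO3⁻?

α₁ = 0.956

α₁ = 1 / (1 + [H⁺]/K1 + K2/[H⁺]) = 1 / (1 + 10^-1.70 + 10^-1.59)
   = 1 / (1 + 0.019953 + 0.025704) = 1/1.0457 = 0.9563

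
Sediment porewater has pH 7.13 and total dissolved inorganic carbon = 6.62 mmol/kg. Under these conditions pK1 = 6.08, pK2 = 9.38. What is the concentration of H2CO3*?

[CO2*] = 0.539 mmol/kg

α₀ = 1 / (1 + K1/[H⁺] + K1K2/[H⁺]²) = 1 / (1 + 10^+1.05 + 10^-1.20)
   = 1 / (1 + 11.220 + 0.063096) = 1/12.283 = 0.08141
[CO2*] = α₀ × DIC = 0.08141 × 6.62 = 0.539 mmol/kg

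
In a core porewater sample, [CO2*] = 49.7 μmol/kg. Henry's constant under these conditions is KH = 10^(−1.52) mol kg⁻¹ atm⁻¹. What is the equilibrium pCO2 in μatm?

pCO2 = 1650 μatm

KH = 10^(−1.52) = 3.020×10^-2 mol kg⁻¹ atm⁻¹
pCO2 = [CO2*]/KH = 49.7×10^-6 / 3.020×10^-2 = 1.65×10^-3 atm = 1650 μatm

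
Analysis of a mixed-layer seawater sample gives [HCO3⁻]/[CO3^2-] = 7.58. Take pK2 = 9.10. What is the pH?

pH = 8.22

From K2 = [H⁺][CO3^2-]/[HCO3⁻]:  pH = pK2 − log₁₀([HCO3⁻]/[CO3^2-])
log₁₀(7.58) = +0.880
pH = 9.10 − (+0.880) = 8.22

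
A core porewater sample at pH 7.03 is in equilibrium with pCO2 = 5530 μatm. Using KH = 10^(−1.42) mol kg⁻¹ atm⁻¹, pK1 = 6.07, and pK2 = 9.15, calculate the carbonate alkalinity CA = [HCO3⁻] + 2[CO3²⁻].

CA = 1.95 mmol/kg

[CO2*] = KH · pCO2 = 10^(−1.42) × 5530×10^-6 = 2.102×10^-4 mol/kg
α₀ = 1/(1 + K1/[H⁺] + K1K2/[H⁺]²) = 1/(1 + 10^+0.96 + 10^-1.16) = 0.09814
DIC = [CO2*]/α₀ = 2.102×10^-4 / 0.09814 = 2.142 mmol/kg
CA = (α₁ + 2α₂)·DIC = (0.8951 + 2×0.006790) × 2.142 = 1.95 mmol/kg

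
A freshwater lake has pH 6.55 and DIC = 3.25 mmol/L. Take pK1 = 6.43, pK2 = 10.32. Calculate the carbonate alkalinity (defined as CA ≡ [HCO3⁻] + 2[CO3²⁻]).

CA = [HCO3⁻] + 2[CO3²⁻] = (α₁ + 2α₂)·DIC
At pH 6.55: [H⁺]/K1 = 10^-0.12 = 0.75858, K2/[H⁺] = 10^-3.77 = 0.00016982
α₁ = 1/(1 + 0.75858 + 0.00016982) = 1/1.7587 = 0.5686; α₂ = α₁·K2/[H⁺] = 9.656×10^-5
α₁ + 2α₂ = 0.5688
CA = 0.5688 × 3.25 = 1.85 mmol/L

CA = 1.85 mmol/L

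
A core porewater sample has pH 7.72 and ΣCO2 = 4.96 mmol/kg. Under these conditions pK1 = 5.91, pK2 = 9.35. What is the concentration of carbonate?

α₂ = 1 / (1 + [H⁺]/K2 + [H⁺]²/(K1K2)) = 1 / (1 + 10^+1.63 + 10^-0.18)
   = 1 / (1 + 42.658 + 0.66069) = 1/44.319 = 0.02256
[CO3²⁻] = α₂ × DIC = 0.02256 × 4.96 = 0.112 mmol/kg

[CO3²⁻] = 0.112 mmol/kg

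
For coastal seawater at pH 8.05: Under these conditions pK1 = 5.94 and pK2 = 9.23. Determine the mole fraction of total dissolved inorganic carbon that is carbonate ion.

α₂ = 1 / (1 + [H⁺]/K2 + [H⁺]²/(K1K2)) = 1 / (1 + 10^+1.18 + 10^-0.93)
   = 1 / (1 + 15.136 + 0.11749) = 1/16.253 = 0.06153

α₂ = 0.0615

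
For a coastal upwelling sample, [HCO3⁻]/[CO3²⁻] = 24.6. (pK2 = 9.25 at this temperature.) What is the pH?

From K2 = [H⁺][CO3²⁻]/[HCO3⁻]:  pH = pK2 − log₁₀([HCO3⁻]/[CO3²⁻])
log₁₀(24.6) = +1.391
pH = 9.25 − (+1.391) = 7.86

pH = 7.86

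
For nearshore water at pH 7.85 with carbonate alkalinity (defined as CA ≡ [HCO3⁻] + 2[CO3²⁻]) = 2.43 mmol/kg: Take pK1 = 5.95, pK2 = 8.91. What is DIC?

DIC = 2.28 mmol/kg

CA = [HCO3⁻] + 2[CO3²⁻] = (α₁ + 2α₂)·DIC
At pH 7.85: [H⁺]/K1 = 10^-1.90 = 0.012589, K2/[H⁺] = 10^-1.06 = 0.087096
α₁ = 1/(1 + 0.012589 + 0.087096) = 1/1.0997 = 0.9094; α₂ = α₁·K2/[H⁺] = 0.07920
α₁ + 2α₂ = 1.0678
DIC = CA / (α₁ + 2α₂) = 2.43 / 1.0678 = 2.28 mmol/kg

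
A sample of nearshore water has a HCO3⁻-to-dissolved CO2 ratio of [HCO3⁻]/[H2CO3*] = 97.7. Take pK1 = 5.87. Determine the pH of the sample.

pH = 7.86

From K1 = [H⁺][HCO3⁻]/[H2CO3*]:  pH = pK1 + log₁₀([HCO3⁻]/[H2CO3*])
log₁₀(97.7) = +1.990
pH = 5.87 + (+1.990) = 7.86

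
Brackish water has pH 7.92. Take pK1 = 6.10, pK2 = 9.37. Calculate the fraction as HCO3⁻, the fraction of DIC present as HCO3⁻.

α₁ = 1 / (1 + [H⁺]/K1 + K2/[H⁺]) = 1 / (1 + 10^-1.82 + 10^-1.45)
   = 1 / (1 + 0.015136 + 0.035481) = 1/1.0506 = 0.9518

α₁ = 0.952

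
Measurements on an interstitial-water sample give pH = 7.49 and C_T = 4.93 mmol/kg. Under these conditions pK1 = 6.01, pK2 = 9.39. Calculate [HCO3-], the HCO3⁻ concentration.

α₁ = 1 / (1 + [H⁺]/K1 + K2/[H⁺]) = 1 / (1 + 10^-1.48 + 10^-1.90)
   = 1 / (1 + 0.033113 + 0.012589) = 1/1.0457 = 0.9563
[HCO3⁻] = α₁ × DIC = 0.9563 × 4.93 = 4.71 mmol/kg

[HCO3⁻] = 4.71 mmol/kg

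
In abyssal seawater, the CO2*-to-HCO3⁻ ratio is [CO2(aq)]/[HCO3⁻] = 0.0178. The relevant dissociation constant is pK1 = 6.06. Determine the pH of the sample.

From K1 = [H⁺][HCO3⁻]/[CO2(aq)]:  pH = pK1 − log₁₀([CO2(aq)]/[HCO3⁻])
log₁₀(0.0178) = -1.750
pH = 6.06 − (-1.750) = 7.81

pH = 7.81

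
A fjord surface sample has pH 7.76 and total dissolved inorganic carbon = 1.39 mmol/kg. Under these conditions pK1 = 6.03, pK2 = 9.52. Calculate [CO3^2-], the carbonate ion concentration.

α₂ = 1 / (1 + [H⁺]/K2 + [H⁺]²/(K1K2)) = 1 / (1 + 10^+1.76 + 10^+0.03)
   = 1 / (1 + 57.544 + 1.0715) = 1/59.616 = 0.01677
[CO3²⁻] = α₂ × DIC = 0.01677 × 1.39 = 0.0233 mmol/kg

[CO3²⁻] = 0.0233 mmol/kg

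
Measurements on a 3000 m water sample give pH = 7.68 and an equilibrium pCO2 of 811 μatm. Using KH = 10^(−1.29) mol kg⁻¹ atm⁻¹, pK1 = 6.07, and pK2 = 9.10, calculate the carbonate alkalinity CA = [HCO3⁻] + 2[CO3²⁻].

[CO2*] = KH · pCO2 = 10^(−1.29) × 811×10^-6 = 4.159×10^-5 mol/kg
α₀ = 1/(1 + K1/[H⁺] + K1K2/[H⁺]²) = 1/(1 + 10^+1.61 + 10^+0.19) = 0.02310
DIC = [CO2*]/α₀ = 4.159×10^-5 / 0.02310 = 1.800 mmol/kg
CA = (α₁ + 2α₂)·DIC = (0.9411 + 2×0.03578) × 1.800 = 1.82 mmol/kg

CA = 1.82 mmol/kg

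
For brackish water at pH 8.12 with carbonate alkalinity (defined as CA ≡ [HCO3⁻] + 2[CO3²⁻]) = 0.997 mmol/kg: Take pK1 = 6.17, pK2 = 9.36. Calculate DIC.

CA = [HCO3⁻] + 2[CO3²⁻] = (α₁ + 2α₂)·DIC
At pH 8.12: [H⁺]/K1 = 10^-1.95 = 0.011220, K2/[H⁺] = 10^-1.24 = 0.057544
α₁ = 1/(1 + 0.011220 + 0.057544) = 1/1.0688 = 0.9357; α₂ = α₁·K2/[H⁺] = 0.05384
α₁ + 2α₂ = 1.0433
DIC = CA / (α₁ + 2α₂) = 0.997 / 1.0433 = 0.956 mmol/kg

DIC = 0.956 mmol/kg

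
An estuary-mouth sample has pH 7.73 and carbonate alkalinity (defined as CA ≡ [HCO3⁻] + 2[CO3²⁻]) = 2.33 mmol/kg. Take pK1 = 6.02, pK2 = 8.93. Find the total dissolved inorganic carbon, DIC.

DIC = 2.24 mmol/kg

CA = [HCO3⁻] + 2[CO3²⁻] = (α₁ + 2α₂)·DIC
At pH 7.73: [H⁺]/K1 = 10^-1.71 = 0.019498, K2/[H⁺] = 10^-1.20 = 0.063096
α₁ = 1/(1 + 0.019498 + 0.063096) = 1/1.0826 = 0.9237; α₂ = α₁·K2/[H⁺] = 0.05828
α₁ + 2α₂ = 1.0403
DIC = CA / (α₁ + 2α₂) = 2.33 / 1.0403 = 2.24 mmol/kg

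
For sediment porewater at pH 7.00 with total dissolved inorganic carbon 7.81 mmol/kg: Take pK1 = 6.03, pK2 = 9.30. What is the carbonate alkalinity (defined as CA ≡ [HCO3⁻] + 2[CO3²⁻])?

CA = 7.09 mmol/kg

CA = [HCO3⁻] + 2[CO3²⁻] = (α₁ + 2α₂)·DIC
At pH 7.00: [H⁺]/K1 = 10^-0.97 = 0.10715, K2/[H⁺] = 10^-2.30 = 0.0050119
α₁ = 1/(1 + 0.10715 + 0.0050119) = 1/1.1122 = 0.8991; α₂ = α₁·K2/[H⁺] = 0.004506
α₁ + 2α₂ = 0.9082
CA = 0.9082 × 7.81 = 7.09 mmol/kg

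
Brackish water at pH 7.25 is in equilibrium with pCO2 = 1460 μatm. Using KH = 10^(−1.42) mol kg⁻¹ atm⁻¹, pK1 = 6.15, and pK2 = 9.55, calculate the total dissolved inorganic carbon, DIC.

[CO2*] = KH · pCO2 = 10^(−1.42) × 1460×10^-6 = 5.551×10^-5 mol/kg
α₀ = 1/(1 + K1/[H⁺] + K1K2/[H⁺]²) = 1/(1 + 10^+1.10 + 10^-1.20) = 0.07325
DIC = [CO2*]/α₀ = 5.551×10^-5 / 0.07325 = 0.758 mmol/kg

DIC = 0.758 mmol/kg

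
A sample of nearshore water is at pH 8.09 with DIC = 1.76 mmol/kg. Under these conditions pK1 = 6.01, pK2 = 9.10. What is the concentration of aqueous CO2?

α₀ = 1 / (1 + K1/[H⁺] + K1K2/[H⁺]²) = 1 / (1 + 10^+2.08 + 10^+1.07)
   = 1 / (1 + 120.23 + 11.749) = 1/132.98 = 0.007520
[CO2*] = α₀ × DIC = 0.007520 × 1.76 = 0.0132 mmol/kg = 13.2 μmol/kg

[CO2*] = 13.2 μmol/kg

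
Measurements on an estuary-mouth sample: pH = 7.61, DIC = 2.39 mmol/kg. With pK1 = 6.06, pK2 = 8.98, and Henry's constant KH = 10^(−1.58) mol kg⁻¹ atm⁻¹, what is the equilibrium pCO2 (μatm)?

pCO2 = 2390 μatm

α₀ = 1 / (1 + K1/[H⁺] + K1K2/[H⁺]²) = 1 / (1 + 10^+1.55 + 10^+0.18)
   = 1 / (1 + 35.481 + 1.5136) = 1/37.995 = 0.02632
[CO2*] = α₀ × DIC = 0.02632 × 2.39 = 0.06290 mmol/kg
pCO2 = [CO2*]/KH = 6.290×10^-5 / 2.630×10^-2 = 2390 μatm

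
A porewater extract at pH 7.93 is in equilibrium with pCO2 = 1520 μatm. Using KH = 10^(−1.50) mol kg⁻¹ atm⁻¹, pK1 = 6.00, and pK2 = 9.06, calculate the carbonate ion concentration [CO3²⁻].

[CO3²⁻] = 0.303 mmol/kg

[CO2*] = KH · pCO2 = 10^(−1.50) × 1520×10^-6 = 4.807×10^-5 mol/kg
α₀ = 1/(1 + K1/[H⁺] + K1K2/[H⁺]²) = 1/(1 + 10^+1.93 + 10^+0.80) = 0.01082
DIC = [CO2*]/α₀ = 4.807×10^-5 / 0.01082 = 4.442 mmol/kg
[CO3²⁻] = α₂·DIC; α₂ = 0.06827, so [CO3²⁻] = 0.06827 × 4.442 = 0.303 mmol/kg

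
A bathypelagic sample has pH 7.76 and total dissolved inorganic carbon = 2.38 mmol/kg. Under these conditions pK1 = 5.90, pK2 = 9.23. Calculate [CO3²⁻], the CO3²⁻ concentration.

α₂ = 1 / (1 + [H⁺]/K2 + [H⁺]²/(K1K2)) = 1 / (1 + 10^+1.47 + 10^-0.39)
   = 1 / (1 + 29.512 + 0.40738) = 1/30.919 = 0.03234
[CO3²⁻] = α₂ × DIC = 0.03234 × 2.38 = 0.0770 mmol/kg

[CO3²⁻] = 0.0770 mmol/kg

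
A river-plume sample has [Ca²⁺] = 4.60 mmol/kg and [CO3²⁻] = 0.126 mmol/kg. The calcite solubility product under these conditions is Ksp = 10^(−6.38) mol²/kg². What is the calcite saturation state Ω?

Ksp = 10^(−6.38) = 4.169×10^-7
Ω = [Ca²⁺][CO3²⁻]/Ksp = (4.60×10^-3)(0.126×10^-3) / 4.169×10^-7 = 1.39

Ω = 1.39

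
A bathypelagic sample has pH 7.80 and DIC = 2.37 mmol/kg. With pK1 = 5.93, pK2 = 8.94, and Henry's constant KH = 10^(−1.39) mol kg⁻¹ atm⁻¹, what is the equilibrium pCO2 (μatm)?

α₀ = 1 / (1 + K1/[H⁺] + K1K2/[H⁺]²) = 1 / (1 + 10^+1.87 + 10^+0.73)
   = 1 / (1 + 74.131 + 5.3703) = 1/80.501 = 0.01242
[CO2*] = α₀ × DIC = 0.01242 × 2.37 = 0.02944 mmol/kg
pCO2 = [CO2*]/KH = 2.944×10^-5 / 4.074×10^-2 = 723 μatm

pCO2 = 723 μatm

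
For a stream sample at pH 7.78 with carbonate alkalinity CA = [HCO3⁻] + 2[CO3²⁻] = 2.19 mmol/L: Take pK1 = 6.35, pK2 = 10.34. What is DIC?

CA = [HCO3⁻] + 2[CO3²⁻] = (α₁ + 2α₂)·DIC
At pH 7.78: [H⁺]/K1 = 10^-1.43 = 0.037154, K2/[H⁺] = 10^-2.56 = 0.0027542
α₁ = 1/(1 + 0.037154 + 0.0027542) = 1/1.0399 = 0.9616; α₂ = α₁·K2/[H⁺] = 0.002649
α₁ + 2α₂ = 0.9669
DIC = CA / (α₁ + 2α₂) = 2.19 / 0.9669 = 2.26 mmol/L

DIC = 2.26 mmol/L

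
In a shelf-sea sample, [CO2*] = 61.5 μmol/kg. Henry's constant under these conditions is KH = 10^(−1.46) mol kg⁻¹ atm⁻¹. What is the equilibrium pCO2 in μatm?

pCO2 = 1770 μatm

KH = 10^(−1.46) = 3.467×10^-2 mol kg⁻¹ atm⁻¹
pCO2 = [CO2*]/KH = 61.5×10^-6 / 3.467×10^-2 = 1.77×10^-3 atm = 1770 μatm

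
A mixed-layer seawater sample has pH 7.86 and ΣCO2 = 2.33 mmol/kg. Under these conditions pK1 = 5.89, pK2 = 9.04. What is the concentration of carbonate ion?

[CO3²⁻] = 0.143 mmol/kg

α₂ = 1 / (1 + [H⁺]/K2 + [H⁺]²/(K1K2)) = 1 / (1 + 10^+1.18 + 10^-0.79)
   = 1 / (1 + 15.136 + 0.16218) = 1/16.298 = 0.06136
[CO3²⁻] = α₂ × DIC = 0.06136 × 2.33 = 0.143 mmol/kg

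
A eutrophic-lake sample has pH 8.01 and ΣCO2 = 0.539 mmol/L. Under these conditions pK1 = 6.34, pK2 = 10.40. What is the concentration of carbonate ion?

[CO3²⁻] = 2.14 μmol/L

α₂ = 1 / (1 + [H⁺]/K2 + [H⁺]²/(K1K2)) = 1 / (1 + 10^+2.39 + 10^+0.72)
   = 1 / (1 + 245.47 + 5.2481) = 1/251.72 = 0.003973
[CO3²⁻] = α₂ × DIC = 0.003973 × 0.539 = 0.00214 mmol/L = 2.14 μmol/L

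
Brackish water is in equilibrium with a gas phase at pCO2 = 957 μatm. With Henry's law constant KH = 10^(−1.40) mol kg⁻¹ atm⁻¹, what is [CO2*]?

[CO2*] = 38.1 μmol/kg

KH = 10^(−1.40) = 3.981×10^-2 mol kg⁻¹ atm⁻¹
[CO2*] = KH · pCO2 = 3.981×10^-2 × 957×10^-6 atm = 3.81×10^-5 mol/kg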